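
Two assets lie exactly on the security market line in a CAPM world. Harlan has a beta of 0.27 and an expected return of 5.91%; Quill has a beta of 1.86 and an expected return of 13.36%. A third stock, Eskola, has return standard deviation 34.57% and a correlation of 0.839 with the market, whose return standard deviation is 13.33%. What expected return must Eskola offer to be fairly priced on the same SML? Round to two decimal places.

MRP = (13.36% − 5.91%) / (1.86 − 0.27) = 4.6855%
R_f = 5.91% − 0.27 × 4.6855% = 4.6449%
β_Eskola = ρ·σ_i/σ_m = 0.839 × 34.57 / 13.33 = 2.1759
E(R_Eskola) = R_f + β × MRP = 4.6449% + 2.1759 × 4.6855% = 14.84%

14.84%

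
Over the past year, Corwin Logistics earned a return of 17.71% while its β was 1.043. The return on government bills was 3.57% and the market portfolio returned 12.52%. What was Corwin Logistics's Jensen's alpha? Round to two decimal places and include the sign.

Market excess return = 12.52% − 3.57% = 8.95%
CAPM benchmark = R_f + β(R_m − R_f) = 3.57% + 1.043 × 8.95% = 12.90485%
α = actual − benchmark = 17.71% − 12.90485% = +4.81%

+4.81%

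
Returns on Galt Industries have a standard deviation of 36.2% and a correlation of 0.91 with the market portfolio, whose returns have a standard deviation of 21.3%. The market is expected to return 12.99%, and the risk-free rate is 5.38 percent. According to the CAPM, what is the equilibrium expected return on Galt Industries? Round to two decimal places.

17.15%

β = ρ × σ_i / σ_m = 0.91 × 36.2% / 21.3% = 1.5466
MRP = 12.99% − 5.38% = 7.61%
E(R) = 5.38% + 1.5466 × 7.61% = 17.15%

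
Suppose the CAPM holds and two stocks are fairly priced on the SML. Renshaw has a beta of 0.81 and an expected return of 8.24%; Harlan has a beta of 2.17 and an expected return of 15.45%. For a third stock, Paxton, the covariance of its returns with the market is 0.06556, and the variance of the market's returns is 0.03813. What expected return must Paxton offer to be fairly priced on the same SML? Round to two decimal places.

MRP = (15.45% − 8.24%) / (2.17 − 0.81) = 5.3015%
R_f = 8.24% − 0.81 × 5.3015% = 3.9458%
β_Paxton = Cov / Var(R_m) = 0.06556 / 0.03813 = 1.7194
E(R_Paxton) = R_f + β × MRP = 3.9458% + 1.7194 × 5.3015% = 13.06%

13.06%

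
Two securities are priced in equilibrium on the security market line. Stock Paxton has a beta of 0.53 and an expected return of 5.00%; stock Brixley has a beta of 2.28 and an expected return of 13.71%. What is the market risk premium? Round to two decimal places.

Both satisfy E(R) = R_f + β·MRP, so the slope of the SML is
MRP = (13.71% − 5.00%) / (2.28 − 0.53) = 8.71% / 1.75 = 4.9771%

4.98%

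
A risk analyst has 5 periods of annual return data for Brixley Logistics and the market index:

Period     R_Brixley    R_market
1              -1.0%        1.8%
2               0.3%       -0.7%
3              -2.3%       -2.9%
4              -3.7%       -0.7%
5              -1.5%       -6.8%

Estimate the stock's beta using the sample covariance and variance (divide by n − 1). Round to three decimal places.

0.053

Mean R_i = (-1.0 + 0.3 − 2.3 − 3.7 − 1.5) / 5 = -1.6400%
Mean R_m = (1.8 − 0.7 − 2.9 − 0.7 − 6.8) / 5 = -1.8600%
Σ(R_i − R̄_i)(R_m − R̄_m) = 2.1980  ⇒  Cov = 2.1980 / 4 = 0.5495
Σ(R_m − R̄_m)² = 41.5720  ⇒  Var(R_m) = 41.5720 / 4 = 10.3930
β = Cov / Var(R_m) = 0.5495 / 10.3930 = 0.0529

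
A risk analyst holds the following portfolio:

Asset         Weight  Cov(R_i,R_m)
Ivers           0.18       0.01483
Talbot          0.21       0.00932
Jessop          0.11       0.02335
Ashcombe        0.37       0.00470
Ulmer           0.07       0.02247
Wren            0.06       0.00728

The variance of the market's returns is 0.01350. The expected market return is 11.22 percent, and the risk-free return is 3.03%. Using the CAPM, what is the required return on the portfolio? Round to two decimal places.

β_Ivers = 0.01483 / 0.01350 = 1.0985
β_Talbot = 0.00932 / 0.01350 = 0.6904
β_Jessop = 0.02335 / 0.01350 = 1.7296
β_Ashcombe = 0.00470 / 0.01350 = 0.3481
β_Ulmer = 0.02247 / 0.01350 = 1.6644
β_Wren = 0.00728 / 0.01350 = 0.5393
β_P = Σ w_i β_i = 0.18×1.0985 + 0.21×0.6904 + 0.11×1.7296 + 0.37×0.3481 + 0.07×1.6644 + 0.06×0.5393 = 0.8106
MRP = 11.22% − 3.03% = 8.19%
E(R_P) = R_f + β_P × MRP = 3.03% + 0.8106 × 8.19% = 9.67%

9.67%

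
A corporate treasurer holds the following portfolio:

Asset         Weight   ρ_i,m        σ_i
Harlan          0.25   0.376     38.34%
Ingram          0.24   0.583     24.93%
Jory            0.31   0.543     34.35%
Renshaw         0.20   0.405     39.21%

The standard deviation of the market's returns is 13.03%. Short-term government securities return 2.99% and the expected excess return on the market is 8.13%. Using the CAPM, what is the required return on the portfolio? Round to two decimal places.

13.00%

β_Harlan = 0.376 × 38.34% / 13.03% = 1.1064
β_Ingram = 0.583 × 24.93% / 13.03% = 1.1154
β_Jory = 0.543 × 34.35% / 13.03% = 1.4315
β_Renshaw = 0.405 × 39.21% / 13.03% = 1.2187
β_P = Σ w_i β_i = 0.25×1.1064 + 0.24×1.1154 + 0.31×1.4315 + 0.20×1.2187 = 1.2318
E(R_P) = R_f + β_P × MRP = 2.99% + 1.2318 × 8.13% = 13.00%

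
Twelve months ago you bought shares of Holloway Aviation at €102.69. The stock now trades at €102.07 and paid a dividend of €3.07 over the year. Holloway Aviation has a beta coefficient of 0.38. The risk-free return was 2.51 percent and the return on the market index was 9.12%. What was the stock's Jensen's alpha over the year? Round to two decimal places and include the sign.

-2.64%

Realised HPR = (P1 + D1 − P0) / P0 = (102.07 + 3.07 − 102.69) / 102.69 = 2.45 / 102.69 = 2.3858%
MRP = 9.12% − 2.51% = 6.61%
CAPM required = R_f + β·MRP = 2.51% + 0.38 × 6.61% = 5.0218%
α = realised − required = 2.3858% − 5.0218% = -2.64%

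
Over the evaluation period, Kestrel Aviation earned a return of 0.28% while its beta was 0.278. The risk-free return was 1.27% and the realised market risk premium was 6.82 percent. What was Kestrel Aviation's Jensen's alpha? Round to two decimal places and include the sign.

CAPM benchmark = R_f + β(R_m − R_f) = 1.27% + 0.278 × 6.82% = 3.16596%
α = actual − benchmark = 0.28% − 3.16596% = -2.89%

-2.89%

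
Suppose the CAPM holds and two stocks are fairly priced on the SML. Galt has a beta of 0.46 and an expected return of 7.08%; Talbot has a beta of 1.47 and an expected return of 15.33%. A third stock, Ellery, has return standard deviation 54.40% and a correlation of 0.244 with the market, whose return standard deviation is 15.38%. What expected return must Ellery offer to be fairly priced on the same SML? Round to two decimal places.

10.37%

MRP = (15.33% − 7.08%) / (1.47 − 0.46) = 8.1683%
R_f = 7.08% − 0.46 × 8.1683% = 3.3226%
β_Ellery = ρ·σ_i/σ_m = 0.244 × 54.40 / 15.38 = 0.8630
E(R_Ellery) = R_f + β × MRP = 3.3226% + 0.8630 × 8.1683% = 10.37%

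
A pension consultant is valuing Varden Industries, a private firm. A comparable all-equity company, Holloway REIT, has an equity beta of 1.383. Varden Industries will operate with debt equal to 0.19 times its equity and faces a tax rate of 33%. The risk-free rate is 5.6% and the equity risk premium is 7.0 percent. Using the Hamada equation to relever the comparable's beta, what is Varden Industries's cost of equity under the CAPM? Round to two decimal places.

β_L = β_U × [1 + (1 − t)(D/E)] = 1.383 × [1 + (1 − 0.33) × 0.19]
    = 1.383 × [1 + 0.67 × 0.19] = 1.383 × 1.1273 = 1.5591
E(R) = R_f + β_L × MRP = 5.6% + 1.5591 × 7.0% = 16.51%

16.51%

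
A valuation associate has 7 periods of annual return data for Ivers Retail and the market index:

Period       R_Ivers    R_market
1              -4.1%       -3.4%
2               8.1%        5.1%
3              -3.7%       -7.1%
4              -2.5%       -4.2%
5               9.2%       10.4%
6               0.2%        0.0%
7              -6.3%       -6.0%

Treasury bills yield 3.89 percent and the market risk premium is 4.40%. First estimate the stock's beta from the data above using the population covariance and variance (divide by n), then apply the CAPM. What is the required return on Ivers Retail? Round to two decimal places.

7.94%

Mean R_i = (-4.1 + 8.1 − 3.7 − 2.5 + 9.2 + 0.2 − 6.3) / 7 = 0.1286%
Mean R_m = (-3.4 + 5.1 − 7.1 − 4.2 + 10.4 + 0.0 − 6.0) / 7 = -0.7429%
Σ(R_i − R̄_i)(R_m − R̄_m) = 226.1686  ⇒  Cov = 226.1686 / 7 = 32.3098
Σ(R_m − R̄_m)² = 245.9171  ⇒  Var(R_m) = 245.9171 / 7 = 35.1310
β = Cov / Var(R_m) = 32.3098 / 35.1310 = 0.9197
E(R) = R_f + β × MRP = 3.89% + 0.9197 × 4.40% = 7.94%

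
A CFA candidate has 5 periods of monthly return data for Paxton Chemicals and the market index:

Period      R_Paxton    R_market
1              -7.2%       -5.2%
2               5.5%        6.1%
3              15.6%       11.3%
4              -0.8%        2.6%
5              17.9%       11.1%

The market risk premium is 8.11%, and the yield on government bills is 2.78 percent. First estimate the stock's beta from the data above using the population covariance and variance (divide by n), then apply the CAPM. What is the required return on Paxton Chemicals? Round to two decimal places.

15.02%

Mean R_i = (-7.2 + 5.5 + 15.6 − 0.8 + 17.9) / 5 = 6.2000%
Mean R_m = (-5.2 + 6.1 + 11.3 + 2.6 + 11.1) / 5 = 5.1800%
Σ(R_i − R̄_i)(R_m − R̄_m) = 283.3000  ⇒  Cov = 283.3000 / 5 = 56.6600
Σ(R_m − R̄_m)² = 187.7480  ⇒  Var(R_m) = 187.7480 / 5 = 37.5496
β = Cov / Var(R_m) = 56.6600 / 37.5496 = 1.5089
E(R) = R_f + β × MRP = 2.78% + 1.5089 × 8.11% = 15.02%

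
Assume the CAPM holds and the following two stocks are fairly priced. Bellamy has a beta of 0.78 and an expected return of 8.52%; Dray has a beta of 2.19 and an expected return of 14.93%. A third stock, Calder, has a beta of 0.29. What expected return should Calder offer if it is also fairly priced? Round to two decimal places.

MRP (SML slope) = (14.93% − 8.52%) / (2.19 − 0.78) = 6.41% / 1.41 = 4.5461%
R_f (intercept) = 8.52% − 0.78 × 4.5461% = 4.9740%
E(R_Calder) = R_f + β × MRP = 4.9740% + 0.29 × 4.5461% = 6.29%

6.29%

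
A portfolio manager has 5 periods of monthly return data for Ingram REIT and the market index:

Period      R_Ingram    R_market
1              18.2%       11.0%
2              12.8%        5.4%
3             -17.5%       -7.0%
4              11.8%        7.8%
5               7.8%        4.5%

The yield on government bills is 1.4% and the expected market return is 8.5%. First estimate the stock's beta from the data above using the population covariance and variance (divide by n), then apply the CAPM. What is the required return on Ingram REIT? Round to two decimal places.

15.72%

Mean R_i = (18.2 + 12.8 − 17.5 + 11.8 + 7.8) / 5 = 6.6200%
Mean R_m = (11.0 + 5.4 − 7.0 + 7.8 + 4.5) / 5 = 4.3400%
Σ(R_i − R̄_i)(R_m − R̄_m) = 375.3060  ⇒  Cov = 375.3060 / 5 = 75.0612
Σ(R_m − R̄_m)² = 186.0720  ⇒  Var(R_m) = 186.0720 / 5 = 37.2144
β = Cov / Var(R_m) = 75.0612 / 37.2144 = 2.0170
MRP = 8.5% − 1.4% = 7.10%
E(R) = R_f + β × MRP = 1.4% + 2.0170 × 7.1% = 15.72%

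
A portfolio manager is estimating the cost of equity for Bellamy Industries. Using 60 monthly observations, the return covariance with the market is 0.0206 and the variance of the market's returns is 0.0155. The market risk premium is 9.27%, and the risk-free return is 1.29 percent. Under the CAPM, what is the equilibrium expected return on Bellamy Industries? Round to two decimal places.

β = Cov(R_i, R_m) / Var(R_m) = 0.0206 / 0.0155 = 1.3290
E(R) = R_f + β × MRP = 1.29% + 1.3290 × 9.27% = 13.61%

13.61%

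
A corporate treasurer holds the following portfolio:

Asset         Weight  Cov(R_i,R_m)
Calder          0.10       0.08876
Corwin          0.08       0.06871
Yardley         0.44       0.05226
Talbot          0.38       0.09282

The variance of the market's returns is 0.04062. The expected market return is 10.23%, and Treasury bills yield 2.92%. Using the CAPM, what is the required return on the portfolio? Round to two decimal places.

15.99%

β_Calder = 0.08876 / 0.04062 = 2.1851
β_Corwin = 0.06871 / 0.04062 = 1.6915
β_Yardley = 0.05226 / 0.04062 = 1.2866
β_Talbot = 0.09282 / 0.04062 = 2.2851
β_P = Σ w_i β_i = 0.10×2.1851 + 0.08×1.6915 + 0.44×1.2866 + 0.38×2.2851 = 1.7883
MRP = 10.23% − 2.92% = 7.31%
E(R_P) = R_f + β_P × MRP = 2.92% + 1.7883 × 7.31% = 15.99%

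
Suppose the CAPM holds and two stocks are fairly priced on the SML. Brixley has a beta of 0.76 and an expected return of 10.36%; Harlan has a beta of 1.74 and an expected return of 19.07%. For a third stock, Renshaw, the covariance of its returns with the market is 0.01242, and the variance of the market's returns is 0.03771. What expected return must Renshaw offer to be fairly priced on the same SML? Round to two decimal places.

MRP = (19.07% − 10.36%) / (1.74 − 0.76) = 8.8878%
R_f = 10.36% − 0.76 × 8.8878% = 3.6053%
β_Renshaw = Cov / Var(R_m) = 0.01242 / 0.03771 = 0.3294
E(R_Renshaw) = R_f + β × MRP = 3.6053% + 0.3294 × 8.8878% = 6.53%

6.53%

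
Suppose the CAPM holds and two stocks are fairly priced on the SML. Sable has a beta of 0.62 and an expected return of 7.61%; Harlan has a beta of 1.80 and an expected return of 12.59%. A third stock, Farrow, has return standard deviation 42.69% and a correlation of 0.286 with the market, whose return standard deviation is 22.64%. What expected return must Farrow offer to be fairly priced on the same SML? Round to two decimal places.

MRP = (12.59% − 7.61%) / (1.80 − 0.62) = 4.2203%
R_f = 7.61% − 0.62 × 4.2203% = 4.9934%
β_Farrow = ρ·σ_i/σ_m = 0.286 × 42.69 / 22.64 = 0.5393
E(R_Farrow) = R_f + β × MRP = 4.9934% + 0.5393 × 4.2203% = 7.27%

7.27%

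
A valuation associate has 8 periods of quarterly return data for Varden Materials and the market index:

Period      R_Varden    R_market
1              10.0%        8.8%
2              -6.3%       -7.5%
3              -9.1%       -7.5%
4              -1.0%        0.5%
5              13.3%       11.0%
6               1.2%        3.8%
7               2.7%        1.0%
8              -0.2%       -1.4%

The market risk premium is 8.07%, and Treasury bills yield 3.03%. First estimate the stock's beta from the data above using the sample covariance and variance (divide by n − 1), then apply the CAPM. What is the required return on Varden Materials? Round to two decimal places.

Mean R_i = (10.0 − 6.3 − 9.1 − 1.0 + 13.3 + 1.2 + 2.7 − 0.2) / 8 = 1.3250%
Mean R_m = (8.8 − 7.5 − 7.5 + 0.5 + 11.0 + 3.8 + 1.0 − 1.4) / 8 = 1.0875%
Σ(R_i − R̄_i)(R_m − R̄_m) = 345.3125  ⇒  Cov = 345.3125 / 7 = 49.3304
Σ(R_m − R̄_m)² = 319.1288  ⇒  Var(R_m) = 319.1288 / 7 = 45.5898
β = Cov / Var(R_m) = 49.3304 / 45.5898 = 1.0820
E(R) = R_f + β × MRP = 3.03% + 1.0820 × 8.07% = 11.76%

11.76%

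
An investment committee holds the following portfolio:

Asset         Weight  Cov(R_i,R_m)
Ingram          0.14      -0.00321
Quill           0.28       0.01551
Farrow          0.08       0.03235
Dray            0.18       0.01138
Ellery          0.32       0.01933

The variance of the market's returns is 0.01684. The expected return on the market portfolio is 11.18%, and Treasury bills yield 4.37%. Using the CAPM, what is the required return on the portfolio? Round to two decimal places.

10.32%

β_Ingram = -0.00321 / 0.01684 = -0.1906
β_Quill = 0.01551 / 0.01684 = 0.9210
β_Farrow = 0.03235 / 0.01684 = 1.9210
β_Dray = 0.01138 / 0.01684 = 0.6758
β_Ellery = 0.01933 / 0.01684 = 1.1479
β_P = Σ w_i β_i = 0.14×-0.1906 + 0.28×0.9210 + 0.08×1.9210 + 0.18×0.6758 + 0.32×1.1479 = 0.8738
MRP = 11.18% − 4.37% = 6.81%
E(R_P) = R_f + β_P × MRP = 4.37% + 0.8738 × 6.81% = 10.32%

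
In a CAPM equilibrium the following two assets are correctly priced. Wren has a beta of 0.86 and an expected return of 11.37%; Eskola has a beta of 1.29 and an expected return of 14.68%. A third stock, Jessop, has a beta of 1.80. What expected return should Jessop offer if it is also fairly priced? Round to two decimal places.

18.61%

MRP (SML slope) = (14.68% − 11.37%) / (1.29 − 0.86) = 3.31% / 0.43 = 7.6977%
R_f (intercept) = 11.37% − 0.86 × 7.6977% = 4.7500%
E(R_Jessop) = R_f + β × MRP = 4.7500% + 1.80 × 7.6977% = 18.61%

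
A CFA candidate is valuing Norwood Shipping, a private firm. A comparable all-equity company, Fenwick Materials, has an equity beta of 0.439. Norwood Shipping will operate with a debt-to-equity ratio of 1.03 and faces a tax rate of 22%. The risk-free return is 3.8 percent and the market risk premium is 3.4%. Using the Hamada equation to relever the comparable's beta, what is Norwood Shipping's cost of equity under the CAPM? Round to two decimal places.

6.49%

β_L = β_U × [1 + (1 − t)(D/E)] = 0.439 × [1 + (1 − 0.22) × 1.03]
    = 0.439 × [1 + 0.78 × 1.03] = 0.439 × 1.8034 = 0.7917
E(R) = R_f + β_L × MRP = 3.8% + 0.7917 × 3.4% = 6.49%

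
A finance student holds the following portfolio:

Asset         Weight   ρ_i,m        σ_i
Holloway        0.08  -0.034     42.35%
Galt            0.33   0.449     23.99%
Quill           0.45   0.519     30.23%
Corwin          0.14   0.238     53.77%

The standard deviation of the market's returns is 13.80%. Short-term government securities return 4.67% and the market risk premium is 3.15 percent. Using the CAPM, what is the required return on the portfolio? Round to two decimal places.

7.48%

β_Holloway = -0.034 × 42.35% / 13.80% = -0.1043
β_Galt = 0.449 × 23.99% / 13.80% = 0.7805
β_Quill = 0.519 × 30.23% / 13.80% = 1.1369
β_Corwin = 0.238 × 53.77% / 13.80% = 0.9273
β_P = Σ w_i β_i = 0.08×-0.1043 + 0.33×0.7805 + 0.45×1.1369 + 0.14×0.9273 = 0.8906
E(R_P) = R_f + β_P × MRP = 4.67% + 0.8906 × 3.15% = 7.48%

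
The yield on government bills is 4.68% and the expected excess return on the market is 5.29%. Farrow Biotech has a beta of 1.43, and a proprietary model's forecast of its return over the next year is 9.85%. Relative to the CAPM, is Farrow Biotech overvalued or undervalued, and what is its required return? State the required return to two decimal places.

Required return = R_f + β·MRP = 4.68% + 1.43 × 5.29% = 12.24%
Forecast 9.85% < required 12.24% → the stock plots below the SML → overvalued.

Overvalued; required return 12.24%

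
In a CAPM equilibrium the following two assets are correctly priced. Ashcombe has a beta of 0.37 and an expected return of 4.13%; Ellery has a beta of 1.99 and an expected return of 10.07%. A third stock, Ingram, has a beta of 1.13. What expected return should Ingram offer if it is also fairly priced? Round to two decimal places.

MRP (SML slope) = (10.07% − 4.13%) / (1.99 − 0.37) = 5.94% / 1.62 = 3.6667%
R_f (intercept) = 4.13% − 0.37 × 3.6667% = 2.7733%
E(R_Ingram) = R_f + β × MRP = 2.7733% + 1.13 × 3.6667% = 6.92%

6.92%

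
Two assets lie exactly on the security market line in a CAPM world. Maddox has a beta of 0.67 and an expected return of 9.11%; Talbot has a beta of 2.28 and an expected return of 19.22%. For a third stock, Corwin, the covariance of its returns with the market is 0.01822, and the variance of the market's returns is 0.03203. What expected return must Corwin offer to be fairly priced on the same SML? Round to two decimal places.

MRP = (19.22% − 9.11%) / (2.28 − 0.67) = 6.2795%
R_f = 9.11% − 0.67 × 6.2795% = 4.9027%
β_Corwin = Cov / Var(R_m) = 0.01822 / 0.03203 = 0.5688
E(R_Corwin) = R_f + β × MRP = 4.9027% + 0.5688 × 6.2795% = 8.47%

8.47%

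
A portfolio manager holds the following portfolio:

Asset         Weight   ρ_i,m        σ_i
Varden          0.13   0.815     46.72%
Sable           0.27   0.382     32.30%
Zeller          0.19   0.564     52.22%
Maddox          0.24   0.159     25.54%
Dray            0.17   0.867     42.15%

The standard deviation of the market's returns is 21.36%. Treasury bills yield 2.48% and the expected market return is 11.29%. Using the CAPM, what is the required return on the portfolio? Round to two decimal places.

β_Varden = 0.815 × 46.72% / 21.36% = 1.7826
β_Sable = 0.382 × 32.30% / 21.36% = 0.5776
β_Zeller = 0.564 × 52.22% / 21.36% = 1.3788
β_Maddox = 0.159 × 25.54% / 21.36% = 0.1901
β_Dray = 0.867 × 42.15% / 21.36% = 1.7109
β_P = Σ w_i β_i = 0.13×1.7826 + 0.27×0.5776 + 0.19×1.3788 + 0.24×0.1901 + 0.17×1.7109 = 0.9861
MRP = 11.29% − 2.48% = 8.81%
E(R_P) = R_f + β_P × MRP = 2.48% + 0.9861 × 8.81% = 11.17%

11.17%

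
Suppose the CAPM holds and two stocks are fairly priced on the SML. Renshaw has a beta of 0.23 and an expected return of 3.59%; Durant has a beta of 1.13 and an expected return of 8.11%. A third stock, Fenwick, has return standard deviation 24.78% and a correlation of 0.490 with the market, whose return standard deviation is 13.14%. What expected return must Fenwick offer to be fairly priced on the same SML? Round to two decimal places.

7.08%

MRP = (8.11% − 3.59%) / (1.13 − 0.23) = 5.0222%
R_f = 3.59% − 0.23 × 5.0222% = 2.4349%
β_Fenwick = ρ·σ_i/σ_m = 0.490 × 24.78 / 13.14 = 0.9241
E(R_Fenwick) = R_f + β × MRP = 2.4349% + 0.9241 × 5.0222% = 7.08%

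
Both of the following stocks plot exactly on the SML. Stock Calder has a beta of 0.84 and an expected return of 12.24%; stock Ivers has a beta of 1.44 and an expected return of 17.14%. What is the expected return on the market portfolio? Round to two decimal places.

Both satisfy E(R) = R_f + β·MRP, so the slope of the SML is
MRP = (17.14% − 12.24%) / (1.44 − 0.84) = 4.90% / 0.60 = 8.1667%
R_f = E(R_Calder) − β_Calder·MRP = 12.24% − 0.84 × 8.1667% = 5.3800%
E(R_m) = R_f + MRP = 5.3800% + 8.1667% = 13.55%

13.55%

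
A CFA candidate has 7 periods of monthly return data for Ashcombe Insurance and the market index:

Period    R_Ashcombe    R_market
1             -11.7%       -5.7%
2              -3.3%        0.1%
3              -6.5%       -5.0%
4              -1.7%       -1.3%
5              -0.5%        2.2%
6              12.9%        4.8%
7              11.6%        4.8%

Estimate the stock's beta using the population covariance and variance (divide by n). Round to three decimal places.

Mean R_i = (-11.7 − 3.3 − 6.5 − 1.7 − 0.5 + 12.9 + 11.6) / 7 = 0.1143%
Mean R_m = (-5.7 + 0.1 − 5.0 − 1.3 + 2.2 + 4.8 + 4.8) / 7 = -0.0143%
Σ(R_i − R̄_i)(R_m − R̄_m) = 217.5814  ⇒  Cov = 217.5814 / 7 = 31.0831
Σ(R_m − R̄_m)² = 110.1086  ⇒  Var(R_m) = 110.1086 / 7 = 15.7298
β = Cov / Var(R_m) = 31.0831 / 15.7298 = 1.9761

1.976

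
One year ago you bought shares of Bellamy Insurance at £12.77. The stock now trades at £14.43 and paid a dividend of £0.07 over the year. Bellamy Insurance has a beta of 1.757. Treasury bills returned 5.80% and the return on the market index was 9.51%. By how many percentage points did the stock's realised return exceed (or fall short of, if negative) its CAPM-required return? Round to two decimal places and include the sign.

+1.23%

Realised HPR = (P1 + D1 − P0) / P0 = (14.43 + 0.07 − 12.77) / 12.77 = 1.73 / 12.77 = 13.5474%
MRP = 9.51% − 5.80% = 3.71%
CAPM required = R_f + β·MRP = 5.80% + 1.757 × 3.71% = 12.31847%
α = realised − required = 13.5474% − 12.31847% = +1.23%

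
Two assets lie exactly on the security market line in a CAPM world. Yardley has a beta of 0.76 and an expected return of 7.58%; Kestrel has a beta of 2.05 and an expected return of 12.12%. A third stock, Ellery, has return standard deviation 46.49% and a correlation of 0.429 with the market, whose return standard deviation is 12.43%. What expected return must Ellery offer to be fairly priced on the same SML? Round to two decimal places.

MRP = (12.12% − 7.58%) / (2.05 − 0.76) = 3.5194%
R_f = 7.58% − 0.76 × 3.5194% = 4.9053%
β_Ellery = ρ·σ_i/σ_m = 0.429 × 46.49 / 12.43 = 1.6045
E(R_Ellery) = R_f + β × MRP = 4.9053% + 1.6045 × 3.5194% = 10.55%

10.55%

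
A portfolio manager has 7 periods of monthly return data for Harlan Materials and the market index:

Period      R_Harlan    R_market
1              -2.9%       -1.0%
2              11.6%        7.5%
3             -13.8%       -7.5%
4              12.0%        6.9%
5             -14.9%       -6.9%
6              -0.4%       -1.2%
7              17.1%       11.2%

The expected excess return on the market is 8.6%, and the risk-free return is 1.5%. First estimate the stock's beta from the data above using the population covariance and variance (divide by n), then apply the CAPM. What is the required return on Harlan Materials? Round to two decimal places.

16.36%

Mean R_i = (-2.9 + 11.6 − 13.8 + 12.0 − 14.9 − 0.4 + 17.1) / 7 = 1.2429%
Mean R_m = (-1.0 + 7.5 − 7.5 + 6.9 − 6.9 − 1.2 + 11.2) / 7 = 1.2857%
Σ(R_i − R̄_i)(R_m − R̄_m) = 559.8243  ⇒  Cov = 559.8243 / 7 = 79.9749
Σ(R_m − R̄_m)² = 324.0286  ⇒  Var(R_m) = 324.0286 / 7 = 46.2898
β = Cov / Var(R_m) = 79.9749 / 46.2898 = 1.7277
E(R) = R_f + β × MRP = 1.5% + 1.7277 × 8.6% = 16.36%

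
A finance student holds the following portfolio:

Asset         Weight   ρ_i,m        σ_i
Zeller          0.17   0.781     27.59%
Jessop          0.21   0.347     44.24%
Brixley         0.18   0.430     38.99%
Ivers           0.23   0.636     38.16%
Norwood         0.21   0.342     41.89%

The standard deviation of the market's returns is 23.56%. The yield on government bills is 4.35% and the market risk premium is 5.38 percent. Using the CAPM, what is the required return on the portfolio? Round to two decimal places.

β_Zeller = 0.781 × 27.59% / 23.56% = 0.9146
β_Jessop = 0.347 × 44.24% / 23.56% = 0.6516
β_Brixley = 0.430 × 38.99% / 23.56% = 0.7116
β_Ivers = 0.636 × 38.16% / 23.56% = 1.0301
β_Norwood = 0.342 × 41.89% / 23.56% = 0.6081
β_P = Σ w_i β_i = 0.17×0.9146 + 0.21×0.6516 + 0.18×0.7116 + 0.23×1.0301 + 0.21×0.6081 = 0.7850
E(R_P) = R_f + β_P × MRP = 4.35% + 0.7850 × 5.38% = 8.57%

8.57%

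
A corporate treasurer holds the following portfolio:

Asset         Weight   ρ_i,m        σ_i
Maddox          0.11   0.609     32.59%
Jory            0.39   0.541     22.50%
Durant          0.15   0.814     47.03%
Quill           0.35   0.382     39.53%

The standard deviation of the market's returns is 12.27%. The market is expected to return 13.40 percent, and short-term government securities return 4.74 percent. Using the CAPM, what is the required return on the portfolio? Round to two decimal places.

17.41%

β_Maddox = 0.609 × 32.59% / 12.27% = 1.6175
β_Jory = 0.541 × 22.50% / 12.27% = 0.9921
β_Durant = 0.814 × 47.03% / 12.27% = 3.1200
β_Quill = 0.382 × 39.53% / 12.27% = 1.2307
β_P = Σ w_i β_i = 0.11×1.6175 + 0.39×0.9921 + 0.15×3.1200 + 0.35×1.2307 = 1.4636
MRP = 13.40% − 4.74% = 8.66%
E(R_P) = R_f + β_P × MRP = 4.74% + 1.4636 × 8.66% = 17.41%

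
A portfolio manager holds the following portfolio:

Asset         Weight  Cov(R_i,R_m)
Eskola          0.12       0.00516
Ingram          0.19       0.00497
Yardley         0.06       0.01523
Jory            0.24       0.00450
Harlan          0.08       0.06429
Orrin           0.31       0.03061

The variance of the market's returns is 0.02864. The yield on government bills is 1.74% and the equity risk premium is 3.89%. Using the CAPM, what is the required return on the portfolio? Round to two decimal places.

4.21%

β_Eskola = 0.00516 / 0.02864 = 0.1802
β_Ingram = 0.00497 / 0.02864 = 0.1735
β_Yardley = 0.01523 / 0.02864 = 0.5318
β_Jory = 0.00450 / 0.02864 = 0.1571
β_Harlan = 0.06429 / 0.02864 = 2.2448
β_Orrin = 0.03061 / 0.02864 = 1.0688
β_P = Σ w_i β_i = 0.12×0.1802 + 0.19×0.1735 + 0.06×0.5318 + 0.24×0.1571 + 0.08×2.2448 + 0.31×1.0688 = 0.6351
E(R_P) = R_f + β_P × MRP = 1.74% + 0.6351 × 3.89% = 4.21%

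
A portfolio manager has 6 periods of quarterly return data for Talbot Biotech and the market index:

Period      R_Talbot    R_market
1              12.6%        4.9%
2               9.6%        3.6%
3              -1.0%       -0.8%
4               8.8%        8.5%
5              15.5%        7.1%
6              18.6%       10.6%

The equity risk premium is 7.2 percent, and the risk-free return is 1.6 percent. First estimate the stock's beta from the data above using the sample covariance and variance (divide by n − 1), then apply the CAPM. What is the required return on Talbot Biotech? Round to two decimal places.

Mean R_i = (12.6 + 9.6 − 1.0 + 8.8 + 15.5 + 18.6) / 6 = 10.6833%
Mean R_m = (4.9 + 3.6 − 0.8 + 8.5 + 7.1 + 10.6) / 6 = 5.6500%
Σ(R_i − R̄_i)(R_m − R̄_m) = 116.9450  ⇒  Cov = 116.9450 / 5 = 23.3890
Σ(R_m − R̄_m)² = 81.0950  ⇒  Var(R_m) = 81.0950 / 5 = 16.2190
β = Cov / Var(R_m) = 23.3890 / 16.2190 = 1.4421
E(R) = R_f + β × MRP = 1.6% + 1.4421 × 7.2% = 11.98%

11.98%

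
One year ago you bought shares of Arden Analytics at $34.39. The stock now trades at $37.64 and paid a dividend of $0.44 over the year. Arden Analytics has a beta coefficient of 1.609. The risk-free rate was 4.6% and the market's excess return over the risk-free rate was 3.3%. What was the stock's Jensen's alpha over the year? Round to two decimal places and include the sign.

+0.82%

Realised HPR = (P1 + D1 − P0) / P0 = (37.64 + 0.44 − 34.39) / 34.39 = 3.69 / 34.39 = 10.7299%
CAPM required = R_f + β·MRP = 4.6% + 1.609 × 3.3% = 9.9097%
α = realised − required = 10.7299% − 9.9097% = +0.82%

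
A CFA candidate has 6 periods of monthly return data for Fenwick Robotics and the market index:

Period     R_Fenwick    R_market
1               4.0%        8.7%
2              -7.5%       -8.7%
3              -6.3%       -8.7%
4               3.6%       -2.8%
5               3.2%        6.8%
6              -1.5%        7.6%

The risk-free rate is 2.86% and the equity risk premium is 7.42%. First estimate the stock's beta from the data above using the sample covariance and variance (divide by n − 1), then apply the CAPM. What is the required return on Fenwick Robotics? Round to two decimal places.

Mean R_i = (4.0 − 7.5 − 6.3 + 3.6 + 3.2 − 1.5) / 6 = -0.7500%
Mean R_m = (8.7 − 8.7 − 8.7 − 2.8 + 6.8 + 7.6) / 6 = 0.4833%
Σ(R_i − R̄_i)(R_m − R̄_m) = 157.3150  ⇒  Cov = 157.3150 / 5 = 31.4630
Σ(R_m − R̄_m)² = 337.5083  ⇒  Var(R_m) = 337.5083 / 5 = 67.5017
β = Cov / Var(R_m) = 31.4630 / 67.5017 = 0.4661
E(R) = R_f + β × MRP = 2.86% + 0.4661 × 7.42% = 6.32%

6.32%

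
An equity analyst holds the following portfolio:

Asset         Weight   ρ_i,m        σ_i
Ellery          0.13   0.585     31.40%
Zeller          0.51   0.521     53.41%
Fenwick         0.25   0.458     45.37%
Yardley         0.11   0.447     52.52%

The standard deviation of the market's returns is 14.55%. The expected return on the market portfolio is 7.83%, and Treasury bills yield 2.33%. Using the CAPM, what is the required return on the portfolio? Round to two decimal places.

11.54%

β_Ellery = 0.585 × 31.40% / 14.55% = 1.2625
β_Zeller = 0.521 × 53.41% / 14.55% = 1.9125
β_Fenwick = 0.458 × 45.37% / 14.55% = 1.4281
β_Yardley = 0.447 × 52.52% / 14.55% = 1.6135
β_P = Σ w_i β_i = 0.13×1.2625 + 0.51×1.9125 + 0.25×1.4281 + 0.11×1.6135 = 1.6740
MRP = 7.83% − 2.33% = 5.50%
E(R_P) = R_f + β_P × MRP = 2.33% + 1.6740 × 5.50% = 11.54%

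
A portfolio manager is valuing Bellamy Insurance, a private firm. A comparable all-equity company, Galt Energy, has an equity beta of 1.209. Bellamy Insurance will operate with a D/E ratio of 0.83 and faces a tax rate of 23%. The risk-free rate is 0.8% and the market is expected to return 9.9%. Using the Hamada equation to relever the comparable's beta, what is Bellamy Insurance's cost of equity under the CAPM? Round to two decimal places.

18.83%

β_L = β_U × [1 + (1 − t)(D/E)] = 1.209 × [1 + (1 − 0.23) × 0.83]
    = 1.209 × [1 + 0.77 × 0.83] = 1.209 × 1.6391 = 1.9817
MRP = 9.9% − 0.8% = 9.10%
E(R) = R_f + β_L × MRP = 0.8% + 1.9817 × 9.1% = 18.83%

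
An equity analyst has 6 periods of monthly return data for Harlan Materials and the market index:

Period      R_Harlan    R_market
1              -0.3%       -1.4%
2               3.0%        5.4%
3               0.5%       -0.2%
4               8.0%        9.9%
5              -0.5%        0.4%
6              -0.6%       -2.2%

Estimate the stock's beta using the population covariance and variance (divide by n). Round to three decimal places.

Mean R_i = (-0.3 + 3.0 + 0.5 + 8.0 − 0.5 − 0.6) / 6 = 1.6833%
Mean R_m = (-1.4 + 5.4 − 0.2 + 9.9 + 0.4 − 2.2) / 6 = 1.9833%
Σ(R_i − R̄_i)(R_m − R̄_m) = 76.8083  ⇒  Cov = 76.8083 / 6 = 12.8014
Σ(R_m − R̄_m)² = 110.5683  ⇒  Var(R_m) = 110.5683 / 6 = 18.4281
β = Cov / Var(R_m) = 12.8014 / 18.4281 = 0.6947

0.695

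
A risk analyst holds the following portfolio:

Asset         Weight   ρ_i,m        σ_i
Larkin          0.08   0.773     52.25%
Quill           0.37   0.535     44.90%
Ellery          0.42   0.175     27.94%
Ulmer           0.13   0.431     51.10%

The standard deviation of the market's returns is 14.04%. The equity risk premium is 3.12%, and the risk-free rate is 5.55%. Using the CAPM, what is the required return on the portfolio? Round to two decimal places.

β_Larkin = 0.773 × 52.25% / 14.04% = 2.8767
β_Quill = 0.535 × 44.90% / 14.04% = 1.7109
β_Ellery = 0.175 × 27.94% / 14.04% = 0.3483
β_Ulmer = 0.431 × 51.10% / 14.04% = 1.5687
β_P = Σ w_i β_i = 0.08×2.8767 + 0.37×1.7109 + 0.42×0.3483 + 0.13×1.5687 = 1.2134
E(R_P) = R_f + β_P × MRP = 5.55% + 1.2134 × 3.12% = 9.34%

9.34%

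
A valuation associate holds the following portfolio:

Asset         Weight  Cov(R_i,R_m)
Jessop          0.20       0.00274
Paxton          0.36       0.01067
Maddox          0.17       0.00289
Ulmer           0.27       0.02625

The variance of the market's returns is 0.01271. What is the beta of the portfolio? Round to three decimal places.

0.942

β_Jessop = 0.00274 / 0.01271 = 0.2156
β_Paxton = 0.01067 / 0.01271 = 0.8395
β_Maddox = 0.00289 / 0.01271 = 0.2274
β_Ulmer = 0.02625 / 0.01271 = 2.0653
β_P = Σ w_i β_i = 0.20×0.2156 + 0.36×0.8395 + 0.17×0.2274 + 0.27×2.0653 = 0.9416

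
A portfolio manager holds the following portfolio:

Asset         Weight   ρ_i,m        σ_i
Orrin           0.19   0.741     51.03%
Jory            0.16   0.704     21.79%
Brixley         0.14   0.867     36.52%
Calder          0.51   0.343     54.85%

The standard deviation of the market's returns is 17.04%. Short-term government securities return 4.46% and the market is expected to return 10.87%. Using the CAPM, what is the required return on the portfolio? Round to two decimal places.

13.36%

β_Orrin = 0.741 × 51.03% / 17.04% = 2.2191
β_Jory = 0.704 × 21.79% / 17.04% = 0.9002
β_Brixley = 0.867 × 36.52% / 17.04% = 1.8581
β_Calder = 0.343 × 54.85% / 17.04% = 1.1041
β_P = Σ w_i β_i = 0.19×2.2191 + 0.16×0.9002 + 0.14×1.8581 + 0.51×1.1041 = 1.3889
MRP = 10.87% − 4.46% = 6.41%
E(R_P) = R_f + β_P × MRP = 4.46% + 1.3889 × 6.41% = 13.36%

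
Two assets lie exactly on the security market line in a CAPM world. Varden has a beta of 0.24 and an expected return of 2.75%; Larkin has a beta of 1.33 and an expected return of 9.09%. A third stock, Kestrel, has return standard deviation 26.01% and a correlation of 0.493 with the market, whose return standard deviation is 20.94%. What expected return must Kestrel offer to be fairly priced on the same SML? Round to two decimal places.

4.92%

MRP = (9.09% − 2.75%) / (1.33 − 0.24) = 5.8165%
R_f = 2.75% − 0.24 × 5.8165% = 1.3540%
β_Kestrel = ρ·σ_i/σ_m = 0.493 × 26.01 / 20.94 = 0.6124
E(R_Kestrel) = R_f + β × MRP = 1.3540% + 0.6124 × 5.8165% = 4.92%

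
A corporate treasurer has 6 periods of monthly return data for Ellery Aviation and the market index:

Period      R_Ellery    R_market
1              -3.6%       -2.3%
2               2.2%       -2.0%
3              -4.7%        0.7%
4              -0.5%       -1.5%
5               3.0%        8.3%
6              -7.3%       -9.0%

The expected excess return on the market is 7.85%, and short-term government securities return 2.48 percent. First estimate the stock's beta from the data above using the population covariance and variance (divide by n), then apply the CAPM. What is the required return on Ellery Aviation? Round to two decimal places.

Mean R_i = (-3.6 + 2.2 − 4.7 − 0.5 + 3.0 − 7.3) / 6 = -1.8167%
Mean R_m = (-2.3 − 2.0 + 0.7 − 1.5 + 8.3 − 9.0) / 6 = -0.9667%
Σ(R_i − R̄_i)(R_m − R̄_m) = 81.4033  ⇒  Cov = 81.4033 / 6 = 13.5672
Σ(R_m − R̄_m)² = 156.3133  ⇒  Var(R_m) = 156.3133 / 6 = 26.0522
β = Cov / Var(R_m) = 13.5672 / 26.0522 = 0.5208
E(R) = R_f + β × MRP = 2.48% + 0.5208 × 7.85% = 6.57%

6.57%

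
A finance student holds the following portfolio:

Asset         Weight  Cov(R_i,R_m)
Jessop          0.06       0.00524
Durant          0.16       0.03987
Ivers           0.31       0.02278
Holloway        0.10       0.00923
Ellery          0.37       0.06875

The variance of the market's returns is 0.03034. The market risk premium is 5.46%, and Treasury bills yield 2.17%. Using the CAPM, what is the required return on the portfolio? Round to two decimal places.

β_Jessop = 0.00524 / 0.03034 = 0.1727
β_Durant = 0.03987 / 0.03034 = 1.3141
β_Ivers = 0.02278 / 0.03034 = 0.7508
β_Holloway = 0.00923 / 0.03034 = 0.3042
β_Ellery = 0.06875 / 0.03034 = 2.2660
β_P = Σ w_i β_i = 0.06×0.1727 + 0.16×1.3141 + 0.31×0.7508 + 0.10×0.3042 + 0.37×2.2660 = 1.3222
E(R_P) = R_f + β_P × MRP = 2.17% + 1.3222 × 5.46% = 9.39%

9.39%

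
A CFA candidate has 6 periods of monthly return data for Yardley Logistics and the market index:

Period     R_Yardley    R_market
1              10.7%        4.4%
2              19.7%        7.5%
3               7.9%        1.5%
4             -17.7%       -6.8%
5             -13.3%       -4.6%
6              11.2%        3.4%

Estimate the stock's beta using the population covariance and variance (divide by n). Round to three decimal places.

2.696

Mean R_i = (10.7 + 19.7 + 7.9 − 17.7 − 13.3 + 11.2) / 6 = 3.0833%
Mean R_m = (4.4 + 7.5 + 1.5 − 6.8 − 4.6 + 3.4) / 6 = 0.9000%
Σ(R_i − R̄_i)(R_m − R̄_m) = 409.6500  ⇒  Cov = 409.6500 / 6 = 68.2750
Σ(R_m − R̄_m)² = 151.9600  ⇒  Var(R_m) = 151.9600 / 6 = 25.3267
β = Cov / Var(R_m) = 68.2750 / 25.3267 = 2.6958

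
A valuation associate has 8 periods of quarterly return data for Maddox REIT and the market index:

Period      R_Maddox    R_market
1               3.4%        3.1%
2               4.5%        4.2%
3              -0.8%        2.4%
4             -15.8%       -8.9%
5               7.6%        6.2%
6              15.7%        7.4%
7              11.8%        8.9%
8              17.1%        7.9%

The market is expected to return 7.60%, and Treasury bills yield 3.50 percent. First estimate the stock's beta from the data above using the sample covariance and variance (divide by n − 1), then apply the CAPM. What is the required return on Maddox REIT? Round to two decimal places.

10.81%

Mean R_i = (3.4 + 4.5 − 0.8 − 15.8 + 7.6 + 15.7 + 11.8 + 17.1) / 8 = 5.4375%
Mean R_m = (3.1 + 4.2 + 2.4 − 8.9 + 6.2 + 7.4 + 8.9 + 7.9) / 8 = 3.9000%
Σ(R_i − R̄_i)(R_m − R̄_m) = 401.9000  ⇒  Cov = 401.9000 / 7 = 57.4143
Σ(R_m − R̄_m)² = 225.3600  ⇒  Var(R_m) = 225.3600 / 7 = 32.1943
β = Cov / Var(R_m) = 57.4143 / 32.1943 = 1.7834
MRP = 7.60% − 3.50% = 4.10%
E(R) = R_f + β × MRP = 3.50% + 1.7834 × 4.10% = 10.81%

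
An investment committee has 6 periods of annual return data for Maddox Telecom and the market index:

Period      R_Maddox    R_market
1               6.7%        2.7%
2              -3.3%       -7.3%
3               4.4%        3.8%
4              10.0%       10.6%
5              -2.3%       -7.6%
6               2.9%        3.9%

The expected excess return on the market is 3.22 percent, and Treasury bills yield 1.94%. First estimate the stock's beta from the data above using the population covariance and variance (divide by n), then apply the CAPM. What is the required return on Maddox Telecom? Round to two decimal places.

4.16%

Mean R_i = (6.7 − 3.3 + 4.4 + 10.0 − 2.3 + 2.9) / 6 = 3.0667%
Mean R_m = (2.7 − 7.3 + 3.8 + 10.6 − 7.6 + 3.9) / 6 = 1.0167%
Σ(R_i − R̄_i)(R_m − R̄_m) = 174.9833  ⇒  Cov = 174.9833 / 6 = 29.1639
Σ(R_m − R̄_m)² = 254.1483  ⇒  Var(R_m) = 254.1483 / 6 = 42.3581
β = Cov / Var(R_m) = 29.1639 / 42.3581 = 0.6885
E(R) = R_f + β × MRP = 1.94% + 0.6885 × 3.22% = 4.16%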